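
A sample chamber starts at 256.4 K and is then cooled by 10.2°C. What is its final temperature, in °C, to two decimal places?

-26.95°C

Initial temperature in Celsius: 256.4 - 273.15 = -16.7500°C.
Final Celsius temperature: -16.7500 - 10.2000 = -26.9500°C.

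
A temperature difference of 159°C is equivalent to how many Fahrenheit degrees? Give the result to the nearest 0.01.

Only the scale ratio 1.8 matters for a change in temperature.
159 × 1.8 = 286.20.

286.20°F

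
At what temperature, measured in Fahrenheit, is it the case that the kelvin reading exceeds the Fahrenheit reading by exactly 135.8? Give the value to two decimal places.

269.04°F

Let F be the Fahrenheit reading. The kelvin reading is K = 5/9·F + 255.372.
Require K - F = 135.8: (-4/9)·F + 255.372 = 135.8.
F = (135.8 - 255.372) / (-4/9) = 269.04.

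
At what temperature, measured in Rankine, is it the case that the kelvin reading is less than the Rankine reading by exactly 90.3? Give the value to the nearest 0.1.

203.2°R

Let R be the Rankine reading. The kelvin reading is K = 5/9·R.
Require K - R = -90.3: (-4/9)·R = -90.3.
R = (-90.3) / (-4/9) = 203.2.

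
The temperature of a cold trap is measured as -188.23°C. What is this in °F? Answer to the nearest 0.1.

-306.8°F

In Fahrenheit: -188.2300 × 1.8 + 32 = -306.8°F.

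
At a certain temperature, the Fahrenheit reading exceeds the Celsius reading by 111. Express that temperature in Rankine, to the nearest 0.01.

Let x be the Fahrenheit reading; then the Celsius reading is 5/9·x - 17.7778.
(5/9·x - 17.7778) - x = -111  ⇒  (-4/9)·x = -93.2222  ⇒  x = 209.7500°F.
In Celsius: (209.75 - 32) × 5/9 = 98.7500°C.
In Rankine: 98.7500 × 1.8 + 491.67 = 669.42°R.

669.42°R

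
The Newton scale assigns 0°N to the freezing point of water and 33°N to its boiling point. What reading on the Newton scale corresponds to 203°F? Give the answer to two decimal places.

First in Celsius: (203 - 32) × 5/9 = 95.0000°C.
Linearly onto the Newton scale: 0 + (95.0000 / 100) × (33 - 0) = 31.35°N.

31.35°N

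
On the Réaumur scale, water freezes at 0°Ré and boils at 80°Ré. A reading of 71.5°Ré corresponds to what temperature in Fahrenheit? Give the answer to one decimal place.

192.9°F

Linear interpolation between the fixed points: C = (71.5 - 0) × 100 / (80 - 0) = 89.3750°C.
Then 89.3750 × 1.8 + 32 = 192.9°F.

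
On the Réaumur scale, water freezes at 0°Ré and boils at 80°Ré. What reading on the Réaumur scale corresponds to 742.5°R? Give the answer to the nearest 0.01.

First in Celsius: (742.5 - 491.67) × 5/9 = 139.3500°C.
Linearly onto the Réaumur scale: 0 + (139.3500 / 100) × (80 - 0) = 111.48°Ré.

111.48°Ré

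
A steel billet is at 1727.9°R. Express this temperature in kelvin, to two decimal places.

959.94 K

In Celsius: (1727.9 - 491.67) × 5/9 = 686.7944°C.
In kelvin: 686.7944 + 273.15 = 959.94 K.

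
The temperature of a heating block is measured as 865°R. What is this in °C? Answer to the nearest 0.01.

207.41°C

In Celsius: (865 - 491.67) × 5/9 = 207.4056°C.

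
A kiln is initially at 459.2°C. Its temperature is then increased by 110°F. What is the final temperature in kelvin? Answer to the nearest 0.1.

The 110°F change is an interval, so only the factor 5/9 applies: +110 × 5/9 = +61.1111°C.
Final Celsius temperature: 459.2000 + 61.1111 = 520.3111°C.
In kelvin: 520.3111 + 273.15 = 793.5 K.

793.5 K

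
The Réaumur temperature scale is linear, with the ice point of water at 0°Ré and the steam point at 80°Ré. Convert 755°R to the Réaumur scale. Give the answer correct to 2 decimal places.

117.04°Ré

First in Celsius: (755 - 491.67) × 5/9 = 146.2944°C.
Linearly onto the Réaumur scale: 0 + (146.2944 / 100) × (80 - 0) = 117.04°Ré.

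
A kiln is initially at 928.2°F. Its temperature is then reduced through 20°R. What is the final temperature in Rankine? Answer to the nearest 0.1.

Initial temperature in Celsius: (928.2 - 32) × 5/9 = 497.8889°C.
The 20°R change is an interval, so only the factor 5/9 applies: -20 × 5/9 = -11.1111°C.
Final Celsius temperature: 497.8889 - 11.1111 = 486.7778°C.
In Rankine: 486.7778 × 1.8 + 491.67 = 1367.9°R.

1367.9°R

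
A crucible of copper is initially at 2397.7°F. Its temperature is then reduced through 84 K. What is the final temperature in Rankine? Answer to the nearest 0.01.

Initial temperature in Celsius: (2397.7 - 32) × 5/9 = 1314.2778°C.
The 84 K change is an interval; Kelvin and Celsius degrees are the same size, so ΔC = -84°C.
Final Celsius temperature: 1314.2778 - 84.0000 = 1230.2778°C.
In Rankine: 1230.2778 × 1.8 + 491.67 = 2706.17°R.

2706.17°R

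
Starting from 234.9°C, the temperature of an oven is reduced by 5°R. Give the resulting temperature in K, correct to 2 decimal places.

505.27 K

The 5°R change is an interval, so only the factor 5/9 applies: -5 × 5/9 = -2.7778°C.
Final Celsius temperature: 234.9000 - 2.7778 = 232.1222°C.
In kelvin: 232.1222 + 273.15 = 505.27 K.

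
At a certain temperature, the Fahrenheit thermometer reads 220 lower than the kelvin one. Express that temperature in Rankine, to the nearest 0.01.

Let x be the kelvin reading; then the Fahrenheit reading is 1.8·x - 459.67.
(1.8·x - 459.67) - x = -220  ⇒  (0.8)·x = 239.67  ⇒  x = 299.5875 K.
In Celsius: 299.5875 - 273.15 = 26.4375°C.
In Rankine: 26.4375 × 1.8 + 491.67 = 539.26°R.

539.26°R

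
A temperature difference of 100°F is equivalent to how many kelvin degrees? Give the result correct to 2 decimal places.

An interval of 1°F corresponds to 5/9 K.
100 × 5/9 = 55.56.

55.56 K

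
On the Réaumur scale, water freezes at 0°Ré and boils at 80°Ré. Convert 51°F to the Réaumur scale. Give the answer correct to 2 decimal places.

First in Celsius: (51 - 32) × 5/9 = 10.5556°C.
Linearly onto the Réaumur scale: 0 + (10.5556 / 100) × (80 - 0) = 8.44°Ré.

8.44°Ré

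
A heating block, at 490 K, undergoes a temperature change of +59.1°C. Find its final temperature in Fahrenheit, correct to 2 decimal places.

Initial temperature in Celsius: 490 - 273.15 = 216.8500°C.
Final Celsius temperature: 216.8500 + 59.1000 = 275.9500°C.
In Fahrenheit: 275.9500 × 1.8 + 32 = 528.71°F.

528.71°F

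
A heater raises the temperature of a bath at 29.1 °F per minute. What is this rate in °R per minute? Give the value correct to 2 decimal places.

29.10 °R/minute

Since only a temperature interval is involved, the additive offset between the scales drops out.
A change of 1°F is a change of 1°R, so 29.1 × 1 = 29.10.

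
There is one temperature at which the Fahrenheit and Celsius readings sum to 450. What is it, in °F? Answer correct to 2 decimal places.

Let F be the Fahrenheit reading. The Celsius reading is C = 5/9·F - 17.7778.
Require F + C = 450: (14/9)·F - 17.7778 = 450.
F = (450 + 17.7778) / (14/9) = 300.71.

300.71°F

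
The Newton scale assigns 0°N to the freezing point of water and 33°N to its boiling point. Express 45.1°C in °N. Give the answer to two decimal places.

14.88°N

Linearly onto the Newton scale: 0 + (45.1000 / 100) × (33 - 0) = 14.88°N.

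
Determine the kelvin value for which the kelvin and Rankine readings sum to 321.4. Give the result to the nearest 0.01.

Let K be the kelvin reading. The Rankine reading is R = 1.8·K.
Require K + R = 321.4: (2.8)·K = 321.4.
K = (321.4) / (2.8) = 114.79.

114.79 K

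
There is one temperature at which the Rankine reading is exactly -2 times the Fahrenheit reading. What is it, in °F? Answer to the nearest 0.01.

-153.22°F

Let F be the Fahrenheit reading. The Rankine reading is R = 1·F + 459.67.
Require R = -2·F: 1·F + 459.67 = -2·F.
(3)·F = -459.67  ⇒  F = -153.22.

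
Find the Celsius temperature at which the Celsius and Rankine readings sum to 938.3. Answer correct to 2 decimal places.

Let C be the Celsius reading. The Rankine reading is R = 1.8·C + 491.67.
Require C + R = 938.3: (2.8)·C + 491.67 = 938.3.
C = (938.3 - 491.67) / (2.8) = 159.51.

159.51°C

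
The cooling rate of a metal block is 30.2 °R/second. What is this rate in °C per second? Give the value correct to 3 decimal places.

16.778 °C/second

Since only a temperature interval is involved, the additive offset between the scales drops out.
A change of 1°R is a change of 5/9°C, so 30.2 × 5/9 = 16.778.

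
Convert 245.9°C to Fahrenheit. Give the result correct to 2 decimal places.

In Fahrenheit: 245.9000 × 1.8 + 32 = 474.62°F.

474.62°F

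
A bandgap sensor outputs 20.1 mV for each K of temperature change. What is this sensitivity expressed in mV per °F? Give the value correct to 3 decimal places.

The quantity depends on a temperature interval, so only the ratio of degree sizes applies; the offset between the scales is irrelevant.
A change of 1°F is a change of 5/9 K, so per °F the value is 20.1 × 5/9 = 11.167.

11.167 mV per °F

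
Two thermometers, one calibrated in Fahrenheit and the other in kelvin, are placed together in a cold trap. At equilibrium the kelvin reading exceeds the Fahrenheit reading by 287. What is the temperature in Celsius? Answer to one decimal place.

Let x be the Fahrenheit reading; then the kelvin reading is 5/9·x + 255.372.
(5/9·x + 255.372) - x = 287  ⇒  (-4/9)·x = 31.6278  ⇒  x = -71.1625°F.
In Celsius: (-71.1625 - 32) × 5/9 = -57.3°C.

-57.3°C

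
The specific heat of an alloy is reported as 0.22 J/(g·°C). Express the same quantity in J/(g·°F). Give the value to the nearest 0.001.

0.122 J/(g·°F)

The quantity depends on a temperature interval, so only the ratio of degree sizes applies; the offset between the scales is irrelevant.
A change of 1°F is a change of 5/9°C, so per °F the value is 0.22 × 5/9 = 0.122.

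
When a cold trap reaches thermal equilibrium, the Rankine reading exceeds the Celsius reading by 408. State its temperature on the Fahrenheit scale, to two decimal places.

-156.26°F

Let x be the Rankine reading; then the Celsius reading is 5/9·x - 273.15.
(5/9·x - 273.15) - x = -408  ⇒  (-4/9)·x = -134.85  ⇒  x = 303.4125°R.
In Celsius: (303.4125 - 491.67) × 5/9 = -104.5875°C.
In Fahrenheit: -104.5875 × 1.8 + 32 = -156.26°F.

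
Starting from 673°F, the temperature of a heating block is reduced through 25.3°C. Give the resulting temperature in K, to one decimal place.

Initial temperature in Celsius: (673 - 32) × 5/9 = 356.1111°C.
Final Celsius temperature: 356.1111 - 25.3000 = 330.8111°C.
In kelvin: 330.8111 + 273.15 = 604.0 K.

604.0 K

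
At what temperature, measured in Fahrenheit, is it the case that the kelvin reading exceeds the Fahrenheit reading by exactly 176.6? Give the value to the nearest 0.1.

Let F be the Fahrenheit reading. The kelvin reading is K = 5/9·F + 255.372.
Require K - F = 176.6: (-4/9)·F + 255.372 = 176.6.
F = (176.6 - 255.372) / (-4/9) = 177.2.

177.2°F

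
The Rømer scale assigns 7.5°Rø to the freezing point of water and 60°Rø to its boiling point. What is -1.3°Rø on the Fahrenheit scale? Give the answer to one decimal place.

1.8°F

Linear interpolation between the fixed points: C = (-1.3 - 7.5) × 100 / (60 - 7.5) = -16.7619°C.
Then -16.7619 × 1.8 + 32 = 1.8°F.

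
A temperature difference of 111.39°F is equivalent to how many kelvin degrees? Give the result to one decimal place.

61.9 K

An interval of 1°F corresponds to 5/9 K.
111.39 × 5/9 = 61.9.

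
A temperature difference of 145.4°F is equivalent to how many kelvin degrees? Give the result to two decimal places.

80.78 K

For a temperature interval the offset drops out; only the factor 5/9 applies.
145.4 × 5/9 = 80.78.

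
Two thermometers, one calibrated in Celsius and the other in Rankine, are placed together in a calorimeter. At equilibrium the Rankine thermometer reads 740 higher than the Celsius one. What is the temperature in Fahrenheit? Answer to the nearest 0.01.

Let x be the Celsius reading; then the Rankine reading is 1.8·x + 491.67.
(1.8·x + 491.67) - x = 740  ⇒  (0.8)·x = 248.33  ⇒  x = 310.4125°C.
In Fahrenheit: 310.4125 × 1.8 + 32 = 590.74°F.

590.74°F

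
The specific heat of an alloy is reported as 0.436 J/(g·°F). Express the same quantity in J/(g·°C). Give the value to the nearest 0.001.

Since only a temperature interval is involved, the additive offset between the scales drops out.
A change of 1°C is a change of 1.8°F, so per °C the value is 0.436 × 1.8 = 0.785.

0.785 J/(g·°C)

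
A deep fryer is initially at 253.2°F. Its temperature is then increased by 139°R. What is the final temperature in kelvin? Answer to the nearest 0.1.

Initial temperature in Celsius: (253.2 - 32) × 5/9 = 122.8889°C.
The 139°R change is an interval, so only the factor 5/9 applies: +139 × 5/9 = +77.2222°C.
Final Celsius temperature: 122.8889 + 77.2222 = 200.1111°C.
In kelvin: 200.1111 + 273.15 = 473.3 K.

473.3 K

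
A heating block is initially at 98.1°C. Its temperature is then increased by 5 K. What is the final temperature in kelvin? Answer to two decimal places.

376.25 K

The 5 K change is an interval; Kelvin and Celsius degrees are the same size, so ΔC = +5°C.
Final Celsius temperature: 98.1000 + 5.0000 = 103.1000°C.
In kelvin: 103.1000 + 273.15 = 376.25 K.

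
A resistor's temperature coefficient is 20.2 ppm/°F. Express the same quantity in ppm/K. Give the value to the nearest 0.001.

36.360 ppm/K

Since only a temperature interval is involved, the additive offset between the scales drops out.
A change of 1 K is a change of 1.8°F, so per K the value is 20.2 × 1.8 = 36.360.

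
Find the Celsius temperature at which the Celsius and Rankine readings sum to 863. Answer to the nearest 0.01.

132.62°C

Let C be the Celsius reading. The Rankine reading is R = 1.8·C + 491.67.
Require C + R = 863: (2.8)·C + 491.67 = 863.
C = (863 - 491.67) / (2.8) = 132.62.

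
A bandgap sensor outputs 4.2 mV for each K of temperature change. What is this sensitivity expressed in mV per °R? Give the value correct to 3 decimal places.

Since only a temperature interval is involved, the additive offset between the scales drops out.
A change of 1°R is a change of 5/9 K, so per °R the value is 4.2 × 5/9 = 2.333.

2.333 mV per °R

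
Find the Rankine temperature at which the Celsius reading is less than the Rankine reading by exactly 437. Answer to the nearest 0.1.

Let R be the Rankine reading. The Celsius reading is C = 5/9·R - 273.15.
Require C - R = -437: (-4/9)·R - 273.15 = -437.
R = (-437 + 273.15) / (-4/9) = 368.7.

368.7°R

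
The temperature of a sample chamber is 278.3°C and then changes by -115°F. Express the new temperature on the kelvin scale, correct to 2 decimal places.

The 115°F change is an interval, so only the factor 5/9 applies: -115 × 5/9 = -63.8889°C.
Final Celsius temperature: 278.3000 - 63.8889 = 214.4111°C.
In kelvin: 214.4111 + 273.15 = 487.56 K.

487.56 K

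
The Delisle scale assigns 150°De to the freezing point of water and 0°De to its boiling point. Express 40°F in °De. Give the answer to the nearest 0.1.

143.3°De

First in Celsius: (40 - 32) × 5/9 = 4.4444°C.
Linearly onto the Delisle scale: 150 + (4.4444 / 100) × (0 - 150) = 143.3°De.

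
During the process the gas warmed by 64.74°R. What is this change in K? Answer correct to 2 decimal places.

For a temperature interval the offset drops out; only the factor 5/9 applies.
64.74 × 5/9 = 35.97.

35.97 K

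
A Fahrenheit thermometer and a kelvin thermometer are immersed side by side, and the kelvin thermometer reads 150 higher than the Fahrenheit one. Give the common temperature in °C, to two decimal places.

113.94°C

Let x be the Fahrenheit reading; then the kelvin reading is 5/9·x + 255.372.
(5/9·x + 255.372) - x = 150  ⇒  (-4/9)·x = -105.372  ⇒  x = 237.0875°F.
In Celsius: (237.0875 - 32) × 5/9 = 113.94°C.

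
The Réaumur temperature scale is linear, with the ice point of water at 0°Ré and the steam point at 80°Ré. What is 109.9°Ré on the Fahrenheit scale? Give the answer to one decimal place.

279.3°F

Linear interpolation between the fixed points: C = (109.9 - 0) × 100 / (80 - 0) = 137.3750°C.
Then 137.3750 × 1.8 + 32 = 279.3°F.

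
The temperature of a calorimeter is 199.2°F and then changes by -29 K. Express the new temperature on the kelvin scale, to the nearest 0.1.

337.0 K

Initial temperature in Celsius: (199.2 - 32) × 5/9 = 92.8889°C.
The 29 K change is an interval; Kelvin and Celsius degrees are the same size, so ΔC = -29°C.
Final Celsius temperature: 92.8889 - 29.0000 = 63.8889°C.
In kelvin: 63.8889 + 273.15 = 337.0 K.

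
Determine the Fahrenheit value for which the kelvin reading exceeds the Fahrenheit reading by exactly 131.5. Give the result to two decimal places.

Let F be the Fahrenheit reading. The kelvin reading is K = 5/9·F + 255.372.
Require K - F = 131.5: (-4/9)·F + 255.372 = 131.5.
F = (131.5 - 255.372) / (-4/9) = 278.71.

278.71°F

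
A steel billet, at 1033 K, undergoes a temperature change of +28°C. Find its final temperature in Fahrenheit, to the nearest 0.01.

1450.13°F

Initial temperature in Celsius: 1033 - 273.15 = 759.8500°C.
Final Celsius temperature: 759.8500 + 28.0000 = 787.8500°C.
In Fahrenheit: 787.8500 × 1.8 + 32 = 1450.13°F.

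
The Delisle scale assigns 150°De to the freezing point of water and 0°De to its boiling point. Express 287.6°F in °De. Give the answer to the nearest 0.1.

-63.0°De

First in Celsius: (287.6 - 32) × 5/9 = 142.0000°C.
Linearly onto the Delisle scale: 150 + (142.0000 / 100) × (0 - 150) = -63.0°De.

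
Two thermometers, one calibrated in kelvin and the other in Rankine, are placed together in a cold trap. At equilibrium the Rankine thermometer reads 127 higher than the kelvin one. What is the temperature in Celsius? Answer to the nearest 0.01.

-114.40°C

Let x be the kelvin reading; then the Rankine reading is 1.8·x.
(1.8·x) - x = 127  ⇒  (0.8)·x = 127  ⇒  x = 158.7500 K.
In Celsius: 158.75 - 273.15 = -114.40°C.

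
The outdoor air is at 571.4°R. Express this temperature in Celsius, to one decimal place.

In Celsius: (571.4 - 491.67) × 5/9 = 44.2944°C.

44.3°C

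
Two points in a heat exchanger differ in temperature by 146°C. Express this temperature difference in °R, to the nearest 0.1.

Only the scale ratio 1.8 matters for a change in temperature.
146 × 1.8 = 262.8.

262.8°R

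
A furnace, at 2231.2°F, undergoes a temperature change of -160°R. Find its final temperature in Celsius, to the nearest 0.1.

1132.9°C

Initial temperature in Celsius: (2231.2 - 32) × 5/9 = 1221.7778°C.
The 160°R change is an interval, so only the factor 5/9 applies: -160 × 5/9 = -88.8889°C.
Final Celsius temperature: 1221.7778 - 88.8889 = 1132.8889°C.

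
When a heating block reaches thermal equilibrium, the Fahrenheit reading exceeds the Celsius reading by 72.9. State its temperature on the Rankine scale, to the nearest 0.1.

Let x be the Fahrenheit reading; then the Celsius reading is 5/9·x - 17.7778.
(5/9·x - 17.7778) - x = -72.9  ⇒  (-4/9)·x = -55.1222  ⇒  x = 124.0250°F.
In Celsius: (124.025 - 32) × 5/9 = 51.1250°C.
In Rankine: 51.1250 × 1.8 + 491.67 = 583.7°R.

583.7°R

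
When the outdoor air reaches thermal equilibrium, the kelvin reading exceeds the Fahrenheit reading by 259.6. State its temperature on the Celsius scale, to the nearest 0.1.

-23.1°C

Let x be the Fahrenheit reading; then the kelvin reading is 5/9·x + 255.372.
(5/9·x + 255.372) - x = 259.6  ⇒  (-4/9)·x = 4.22778  ⇒  x = -9.5125°F.
In Celsius: (-9.5125 - 32) × 5/9 = -23.1°C.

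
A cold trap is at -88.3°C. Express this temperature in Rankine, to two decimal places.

332.73°R

In Rankine: -88.3000 × 1.8 + 491.67 = 332.73°R.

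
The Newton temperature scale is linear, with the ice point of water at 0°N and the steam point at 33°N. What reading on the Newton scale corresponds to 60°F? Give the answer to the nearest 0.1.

First in Celsius: (60 - 32) × 5/9 = 15.5556°C.
Linearly onto the Newton scale: 0 + (15.5556 / 100) × (33 - 0) = 5.1°N.

5.1°N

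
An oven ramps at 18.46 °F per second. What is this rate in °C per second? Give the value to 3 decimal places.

The quantity depends on a temperature interval, so only the ratio of degree sizes applies; the offset between the scales is irrelevant.
A change of 1°F is a change of 5/9°C, so 18.46 × 5/9 = 10.256.

10.256 °C/second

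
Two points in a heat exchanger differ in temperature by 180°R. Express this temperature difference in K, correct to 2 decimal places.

100.00 K

An interval of 1°R corresponds to 5/9 K.
180 × 5/9 = 100.00.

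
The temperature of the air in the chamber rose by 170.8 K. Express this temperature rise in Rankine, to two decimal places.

An interval of 1 K corresponds to 1.8°R.
170.8 × 1.8 = 307.44.

307.44°R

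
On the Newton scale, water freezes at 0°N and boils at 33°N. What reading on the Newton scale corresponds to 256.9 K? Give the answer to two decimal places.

-5.36°N

First in Celsius: 256.9 - 273.15 = -16.2500°C.
Linearly onto the Newton scale: 0 + (-16.2500 / 100) × (33 - 0) = -5.36°N.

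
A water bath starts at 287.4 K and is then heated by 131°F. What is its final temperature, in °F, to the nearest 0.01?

Initial temperature in Celsius: 287.4 - 273.15 = 14.2500°C.
The 131°F change is an interval, so only the factor 5/9 applies: +131 × 5/9 = +72.7778°C.
Final Celsius temperature: 14.2500 + 72.7778 = 87.0278°C.
In Fahrenheit: 87.0278 × 1.8 + 32 = 188.65°F.

188.65°F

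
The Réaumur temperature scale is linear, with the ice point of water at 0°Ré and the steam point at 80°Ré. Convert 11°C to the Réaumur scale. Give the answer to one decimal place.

8.8°Ré

Linearly onto the Réaumur scale: 0 + (11.0000 / 100) × (80 - 0) = 8.8°Ré.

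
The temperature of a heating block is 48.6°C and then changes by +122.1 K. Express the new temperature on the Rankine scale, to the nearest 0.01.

798.93°R

The 122.1 K change is an interval; Kelvin and Celsius degrees are the same size, so ΔC = +122.1°C.
Final Celsius temperature: 48.6000 + 122.1000 = 170.7000°C.
In Rankine: 170.7000 × 1.8 + 491.67 = 798.93°R.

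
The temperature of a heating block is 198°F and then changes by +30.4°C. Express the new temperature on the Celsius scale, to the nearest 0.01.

Initial temperature in Celsius: (198 - 32) × 5/9 = 92.2222°C.
Final Celsius temperature: 92.2222 + 30.4000 = 122.6222°C.

122.62°C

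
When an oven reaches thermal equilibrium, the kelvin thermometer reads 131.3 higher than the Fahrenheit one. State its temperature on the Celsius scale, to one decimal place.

137.3°C

Let x be the Fahrenheit reading; then the kelvin reading is 5/9·x + 255.372.
(5/9·x + 255.372) - x = 131.3  ⇒  (-4/9)·x = -124.072  ⇒  x = 279.1625°F.
In Celsius: (279.1625 - 32) × 5/9 = 137.3°C.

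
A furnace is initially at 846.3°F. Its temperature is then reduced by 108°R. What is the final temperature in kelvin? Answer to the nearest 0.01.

665.54 K

Initial temperature in Celsius: (846.3 - 32) × 5/9 = 452.3889°C.
The 108°R change is an interval, so only the factor 5/9 applies: -108 × 5/9 = -60.0000°C.
Final Celsius temperature: 452.3889 - 60.0000 = 392.3889°C.
In kelvin: 392.3889 + 273.15 = 665.54 K.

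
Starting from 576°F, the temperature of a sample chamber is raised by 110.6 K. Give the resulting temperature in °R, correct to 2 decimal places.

Initial temperature in Celsius: (576 - 32) × 5/9 = 302.2222°C.
The 110.6 K change is an interval; Kelvin and Celsius degrees are the same size, so ΔC = +110.6°C.
Final Celsius temperature: 302.2222 + 110.6000 = 412.8222°C.
In Rankine: 412.8222 × 1.8 + 491.67 = 1234.75°R.

1234.75°R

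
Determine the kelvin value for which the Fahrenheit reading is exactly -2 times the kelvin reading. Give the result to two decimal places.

120.97 K

Let K be the kelvin reading. The Fahrenheit reading is F = 1.8·K - 459.67.
Require F = -2·K: 1.8·K - 459.67 = -2·K.
(3.8)·K = 459.67  ⇒  K = 120.97.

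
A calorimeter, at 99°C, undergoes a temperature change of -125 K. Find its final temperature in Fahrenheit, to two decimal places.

-14.80°F

The 125 K change is an interval; Kelvin and Celsius degrees are the same size, so ΔC = -125°C.
Final Celsius temperature: 99.0000 - 125.0000 = -26.0000°C.
In Fahrenheit: -26.0000 × 1.8 + 32 = -14.80°F.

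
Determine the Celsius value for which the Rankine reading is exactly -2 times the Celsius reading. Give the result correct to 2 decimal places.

Let C be the Celsius reading. The Rankine reading is R = 1.8·C + 491.67.
Require R = -2·C: 1.8·C + 491.67 = -2·C.
(3.8)·C = -491.67  ⇒  C = -129.39.

-129.39°C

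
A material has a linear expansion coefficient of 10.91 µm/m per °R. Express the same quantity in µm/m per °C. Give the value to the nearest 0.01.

The quantity depends on a temperature interval, so only the ratio of degree sizes applies; the offset between the scales is irrelevant.
A change of 1°C is a change of 1.8°R, so per °C the value is 10.91 × 1.8 = 19.64.

19.64 µm/m per °C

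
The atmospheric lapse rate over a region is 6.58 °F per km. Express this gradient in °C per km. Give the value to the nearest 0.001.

3.656 °C/km

Since only a temperature interval is involved, the additive offset between the scales drops out.
A change of 1°F is a change of 5/9°C, so 6.58 × 5/9 = 3.656.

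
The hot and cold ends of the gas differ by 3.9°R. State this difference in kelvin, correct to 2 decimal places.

2.17 K

An interval of 1°R corresponds to 5/9 K.
3.9 × 5/9 = 2.17.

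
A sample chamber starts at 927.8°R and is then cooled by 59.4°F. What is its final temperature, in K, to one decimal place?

482.4 K

Initial temperature in Celsius: (927.8 - 491.67) × 5/9 = 242.2944°C.
The 59.4°F change is an interval, so only the factor 5/9 applies: -59.4 × 5/9 = -33.0000°C.
Final Celsius temperature: 242.2944 - 33.0000 = 209.2944°C.
In kelvin: 209.2944 + 273.15 = 482.4 K.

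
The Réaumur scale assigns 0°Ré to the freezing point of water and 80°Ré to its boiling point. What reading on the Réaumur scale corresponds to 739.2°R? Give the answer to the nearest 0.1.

110.0°Ré

First in Celsius: (739.2 - 491.67) × 5/9 = 137.5167°C.
Linearly onto the Réaumur scale: 0 + (137.5167 / 100) × (80 - 0) = 110.0°Ré.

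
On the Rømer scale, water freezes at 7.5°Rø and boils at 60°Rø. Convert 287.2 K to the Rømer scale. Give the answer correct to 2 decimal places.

First in Celsius: 287.2 - 273.15 = 14.0500°C.
Linearly onto the Rømer scale: 7.5 + (14.0500 / 100) × (60 - 7.5) = 14.88°Rø.

14.88°Rø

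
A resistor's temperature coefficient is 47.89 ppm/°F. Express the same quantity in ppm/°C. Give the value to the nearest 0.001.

The quantity depends on a temperature interval, so only the ratio of degree sizes applies; the offset between the scales is irrelevant.
A change of 1°C is a change of 1.8°F, so per °C the value is 47.89 × 1.8 = 86.202.

86.202 ppm/°C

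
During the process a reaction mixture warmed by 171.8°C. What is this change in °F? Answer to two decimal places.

For a temperature interval the offset drops out; only the factor 1.8 applies.
171.8 × 1.8 = 309.24.

309.24°F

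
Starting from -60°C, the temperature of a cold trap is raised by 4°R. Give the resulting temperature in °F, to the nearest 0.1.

-72.0°F

The 4°R change is an interval, so only the factor 5/9 applies: +4 × 5/9 = +2.2222°C.
Final Celsius temperature: -60.0000 + 2.2222 = -57.7778°C.
In Fahrenheit: -57.7778 × 1.8 + 32 = -72.0°F.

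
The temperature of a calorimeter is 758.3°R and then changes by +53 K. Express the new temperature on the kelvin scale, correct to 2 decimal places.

Initial temperature in Celsius: (758.3 - 491.67) × 5/9 = 148.1278°C.
The 53 K change is an interval; Kelvin and Celsius degrees are the same size, so ΔC = +53°C.
Final Celsius temperature: 148.1278 + 53.0000 = 201.1278°C.
In kelvin: 201.1278 + 273.15 = 474.28 K.

474.28 K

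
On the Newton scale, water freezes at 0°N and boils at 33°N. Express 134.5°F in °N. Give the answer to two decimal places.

First in Celsius: (134.5 - 32) × 5/9 = 56.9444°C.
Linearly onto the Newton scale: 0 + (56.9444 / 100) × (33 - 0) = 18.79°N.

18.79°N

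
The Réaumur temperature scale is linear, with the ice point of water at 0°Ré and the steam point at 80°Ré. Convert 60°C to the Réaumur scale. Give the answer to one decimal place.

Linearly onto the Réaumur scale: 0 + (60.0000 / 100) × (80 - 0) = 48.0°Ré.

48.0°Ré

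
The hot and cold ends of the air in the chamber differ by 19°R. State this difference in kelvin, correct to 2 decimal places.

Only the scale ratio 5/9 matters for a change in temperature.
19 × 5/9 = 10.56.

10.56 K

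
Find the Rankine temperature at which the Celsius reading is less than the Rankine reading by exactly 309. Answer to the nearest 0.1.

80.7°R

Let R be the Rankine reading. The Celsius reading is C = 5/9·R - 273.15.
Require C - R = -309: (-4/9)·R - 273.15 = -309.
R = (-309 + 273.15) / (-4/9) = 80.7.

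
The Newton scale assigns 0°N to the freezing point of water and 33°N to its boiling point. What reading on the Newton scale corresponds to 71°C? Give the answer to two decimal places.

Linearly onto the Newton scale: 0 + (71.0000 / 100) × (33 - 0) = 23.43°N.

23.43°N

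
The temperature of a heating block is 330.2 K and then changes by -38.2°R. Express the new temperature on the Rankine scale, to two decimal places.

Initial temperature in Celsius: 330.2 - 273.15 = 57.0500°C.
The 38.2°R change is an interval, so only the factor 5/9 applies: -38.2 × 5/9 = -21.2222°C.
Final Celsius temperature: 57.0500 - 21.2222 = 35.8278°C.
In Rankine: 35.8278 × 1.8 + 491.67 = 556.16°R.

556.16°R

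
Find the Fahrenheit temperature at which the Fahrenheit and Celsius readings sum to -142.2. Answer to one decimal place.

Let F be the Fahrenheit reading. The Celsius reading is C = 5/9·F - 17.7778.
Require F + C = -142.2: (14/9)·F - 17.7778 = -142.2.
F = (-142.2 + 17.7778) / (14/9) = -80.0.

-80.0°F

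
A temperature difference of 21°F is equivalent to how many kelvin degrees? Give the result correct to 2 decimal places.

An interval of 1°F corresponds to 5/9 K.
21 × 5/9 = 11.67.

11.67 K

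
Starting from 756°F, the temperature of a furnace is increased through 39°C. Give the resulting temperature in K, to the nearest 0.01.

714.37 K

Initial temperature in Celsius: (756 - 32) × 5/9 = 402.2222°C.
Final Celsius temperature: 402.2222 + 39.0000 = 441.2222°C.
In kelvin: 441.2222 + 273.15 = 714.37 K.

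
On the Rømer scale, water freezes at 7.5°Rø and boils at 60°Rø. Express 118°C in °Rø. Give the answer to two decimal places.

Linearly onto the Rømer scale: 7.5 + (118.0000 / 100) × (60 - 7.5) = 69.45°Rø.

69.45°Rø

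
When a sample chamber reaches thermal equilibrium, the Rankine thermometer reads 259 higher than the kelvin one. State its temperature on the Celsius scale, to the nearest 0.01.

50.60°C

Let x be the kelvin reading; then the Rankine reading is 1.8·x.
(1.8·x) - x = 259  ⇒  (0.8)·x = 259  ⇒  x = 323.7500 K.
In Celsius: 323.75 - 273.15 = 50.60°C.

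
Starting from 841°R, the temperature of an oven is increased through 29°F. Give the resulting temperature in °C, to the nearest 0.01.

Initial temperature in Celsius: (841 - 491.67) × 5/9 = 194.0722°C.
The 29°F change is an interval, so only the factor 5/9 applies: +29 × 5/9 = +16.1111°C.
Final Celsius temperature: 194.0722 + 16.1111 = 210.1833°C.

210.18°C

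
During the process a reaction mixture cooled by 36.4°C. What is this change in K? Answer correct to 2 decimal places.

Celsius and kelvin degrees are the same size, so the interval is unchanged: 36.40.

36.40 K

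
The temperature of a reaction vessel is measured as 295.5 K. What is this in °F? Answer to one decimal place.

72.2°F

In Celsius: 295.5 - 273.15 = 22.3500°C.
In Fahrenheit: 22.3500 × 1.8 + 32 = 72.2°F.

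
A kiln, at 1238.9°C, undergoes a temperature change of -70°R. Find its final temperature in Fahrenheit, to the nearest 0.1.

The 70°R change is an interval, so only the factor 5/9 applies: -70 × 5/9 = -38.8889°C.
Final Celsius temperature: 1238.9000 - 38.8889 = 1200.0111°C.
In Fahrenheit: 1200.0111 × 1.8 + 32 = 2192.0°F.

2192.0°F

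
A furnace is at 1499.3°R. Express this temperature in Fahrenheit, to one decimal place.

In Celsius: (1499.3 - 491.67) × 5/9 = 559.7944°C.
In Fahrenheit: 559.7944 × 1.8 + 32 = 1039.6°F.

1039.6°F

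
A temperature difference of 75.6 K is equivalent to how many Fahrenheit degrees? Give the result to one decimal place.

For a temperature interval the offset drops out; only the factor 1.8 applies.
75.6 × 1.8 = 136.1.

136.1°F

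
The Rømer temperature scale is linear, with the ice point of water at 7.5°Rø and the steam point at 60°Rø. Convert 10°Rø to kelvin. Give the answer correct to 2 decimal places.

Linear interpolation between the fixed points: C = (10 - 7.5) × 100 / (60 - 7.5) = 4.7619°C.
Then 4.7619 + 273.15 = 277.91 K.

277.91 K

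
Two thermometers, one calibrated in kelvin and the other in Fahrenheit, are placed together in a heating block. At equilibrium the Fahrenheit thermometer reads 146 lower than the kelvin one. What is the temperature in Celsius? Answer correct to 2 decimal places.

Let x be the kelvin reading; then the Fahrenheit reading is 1.8·x - 459.67.
(1.8·x - 459.67) - x = -146  ⇒  (0.8)·x = 313.67  ⇒  x = 392.0875 K.
In Celsius: 392.0875 - 273.15 = 118.94°C.

118.94°C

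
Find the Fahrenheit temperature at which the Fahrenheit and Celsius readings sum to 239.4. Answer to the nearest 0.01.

Let F be the Fahrenheit reading. The Celsius reading is C = 5/9·F - 17.7778.
Require F + C = 239.4: (14/9)·F - 17.7778 = 239.4.
F = (239.4 + 17.7778) / (14/9) = 165.33.

165.33°F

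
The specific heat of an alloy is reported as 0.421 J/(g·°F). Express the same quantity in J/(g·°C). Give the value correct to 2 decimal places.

0.76 J/(g·°C)

The quantity depends on a temperature interval, so only the ratio of degree sizes applies; the offset between the scales is irrelevant.
A change of 1°C is a change of 1.8°F, so per °C the value is 0.421 × 1.8 = 0.76.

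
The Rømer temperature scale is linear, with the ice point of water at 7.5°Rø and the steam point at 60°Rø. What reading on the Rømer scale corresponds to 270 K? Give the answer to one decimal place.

5.8°Rø

First in Celsius: 270 - 273.15 = -3.1500°C.
Linearly onto the Rømer scale: 7.5 + (-3.1500 / 100) × (60 - 7.5) = 5.8°Rø.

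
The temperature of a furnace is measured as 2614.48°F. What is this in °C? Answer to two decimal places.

1434.71°C

In Celsius: (2614.48 - 32) × 5/9 = 1434.7111°C.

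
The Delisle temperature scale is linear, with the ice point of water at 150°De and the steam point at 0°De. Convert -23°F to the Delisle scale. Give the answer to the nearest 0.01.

195.83°De

First in Celsius: (-23 - 32) × 5/9 = -30.5556°C.
Linearly onto the Delisle scale: 150 + (-30.5556 / 100) × (0 - 150) = 195.83°De.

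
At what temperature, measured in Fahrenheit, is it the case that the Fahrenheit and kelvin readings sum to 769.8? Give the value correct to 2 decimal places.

330.70°F

Let F be the Fahrenheit reading. The kelvin reading is K = 5/9·F + 255.372.
Require F + K = 769.8: (14/9)·F + 255.372 = 769.8.
F = (769.8 - 255.372) / (14/9) = 330.70.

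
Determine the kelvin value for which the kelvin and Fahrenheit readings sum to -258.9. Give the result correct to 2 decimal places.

Let K be the kelvin reading. The Fahrenheit reading is F = 1.8·K - 459.67.
Require K + F = -258.9: (2.8)·K - 459.67 = -258.9.
K = (-258.9 + 459.67) / (2.8) = 71.70.

71.70 K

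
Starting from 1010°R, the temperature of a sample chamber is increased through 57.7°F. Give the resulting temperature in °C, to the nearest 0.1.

320.0°C

Initial temperature in Celsius: (1010 - 491.67) × 5/9 = 287.9611°C.
The 57.7°F change is an interval, so only the factor 5/9 applies: +57.7 × 5/9 = +32.0556°C.
Final Celsius temperature: 287.9611 + 32.0556 = 320.0167°C.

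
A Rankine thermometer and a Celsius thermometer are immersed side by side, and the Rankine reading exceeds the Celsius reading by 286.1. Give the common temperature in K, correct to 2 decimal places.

16.19 K

Let x be the Rankine reading; then the Celsius reading is 5/9·x - 273.15.
(5/9·x - 273.15) - x = -286.1  ⇒  (-4/9)·x = -12.95  ⇒  x = 29.1375°R.
In Celsius: (29.1375 - 491.67) × 5/9 = -256.9625°C.
In kelvin: -256.9625 + 273.15 = 16.19 K.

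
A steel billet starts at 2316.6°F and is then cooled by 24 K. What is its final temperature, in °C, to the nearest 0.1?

1245.2°C

Initial temperature in Celsius: (2316.6 - 32) × 5/9 = 1269.2222°C.
The 24 K change is an interval; Kelvin and Celsius degrees are the same size, so ΔC = -24°C.
Final Celsius temperature: 1269.2222 - 24.0000 = 1245.2222°C.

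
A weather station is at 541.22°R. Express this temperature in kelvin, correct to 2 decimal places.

300.68 K

In Celsius: (541.22 - 491.67) × 5/9 = 27.5278°C.
In kelvin: 27.5278 + 273.15 = 300.68 K.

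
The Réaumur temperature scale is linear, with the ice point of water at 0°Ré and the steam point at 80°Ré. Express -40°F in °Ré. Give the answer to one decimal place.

-32.0°Ré

First in Celsius: (-40 - 32) × 5/9 = -40.0000°C.
Linearly onto the Réaumur scale: 0 + (-40.0000 / 100) × (80 - 0) = -32.0°Ré.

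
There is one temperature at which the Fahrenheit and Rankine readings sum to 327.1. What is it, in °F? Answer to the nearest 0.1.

Let F be the Fahrenheit reading. The Rankine reading is R = 1·F + 459.67.
Require F + R = 327.1: (2)·F + 459.67 = 327.1.
F = (327.1 - 459.67) / (2) = -66.3.

-66.3°F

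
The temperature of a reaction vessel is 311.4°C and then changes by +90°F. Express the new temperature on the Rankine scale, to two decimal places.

1142.19°R

The 90°F change is an interval, so only the factor 5/9 applies: +90 × 5/9 = +50.0000°C.
Final Celsius temperature: 311.4000 + 50.0000 = 361.4000°C.
In Rankine: 361.4000 × 1.8 + 491.67 = 1142.19°R.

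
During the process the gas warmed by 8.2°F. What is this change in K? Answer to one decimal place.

For a temperature interval the offset drops out; only the factor 5/9 applies.
8.2 × 5/9 = 4.6.

4.6 K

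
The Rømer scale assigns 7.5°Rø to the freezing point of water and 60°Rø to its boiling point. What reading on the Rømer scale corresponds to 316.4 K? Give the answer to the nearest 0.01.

30.21°Rø

First in Celsius: 316.4 - 273.15 = 43.2500°C.
Linearly onto the Rømer scale: 7.5 + (43.2500 / 100) × (60 - 7.5) = 30.21°Rø.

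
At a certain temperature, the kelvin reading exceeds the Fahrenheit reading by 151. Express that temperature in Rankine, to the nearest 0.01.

694.51°R

Let x be the Fahrenheit reading; then the kelvin reading is 5/9·x + 255.372.
(5/9·x + 255.372) - x = 151  ⇒  (-4/9)·x = -104.372  ⇒  x = 234.8375°F.
In Celsius: (234.8375 - 32) × 5/9 = 112.6875°C.
In Rankine: 112.6875 × 1.8 + 491.67 = 694.51°R.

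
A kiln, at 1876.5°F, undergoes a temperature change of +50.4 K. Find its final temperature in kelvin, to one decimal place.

1348.3 K

Initial temperature in Celsius: (1876.5 - 32) × 5/9 = 1024.7222°C.
The 50.4 K change is an interval; Kelvin and Celsius degrees are the same size, so ΔC = +50.4°C.
Final Celsius temperature: 1024.7222 + 50.4000 = 1075.1222°C.
In kelvin: 1075.1222 + 273.15 = 1348.3 K.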